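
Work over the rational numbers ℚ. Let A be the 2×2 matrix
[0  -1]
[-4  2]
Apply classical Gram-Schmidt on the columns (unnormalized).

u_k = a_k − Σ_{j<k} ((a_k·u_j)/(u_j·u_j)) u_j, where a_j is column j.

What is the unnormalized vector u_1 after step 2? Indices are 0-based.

u_1 = (-1, 0)

Step 1: u_0 = a_0 = (0, -4).
Step 2: u_1 = a_1 − (-1/2)·u_0 = (-1, 0).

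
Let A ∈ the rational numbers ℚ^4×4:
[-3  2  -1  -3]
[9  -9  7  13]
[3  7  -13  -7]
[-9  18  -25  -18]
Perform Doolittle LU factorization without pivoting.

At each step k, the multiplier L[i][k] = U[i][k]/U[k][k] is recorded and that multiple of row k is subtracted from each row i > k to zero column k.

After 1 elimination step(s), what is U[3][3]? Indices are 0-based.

U[3][3] = -9

Step 1: pivot at (0,0) is -3.
  row1 ← row1 − (-3)·row0  ⇒  L[1][0]=-3, U row1=(0, -3, 4, 4)
  row2 ← row2 − (-1)·row0  ⇒  L[2][0]=-1, U row2=(0, 9, -14, -10)
  row3 ← row3 − (3)·row0  ⇒  L[3][0]=3, U row3=(0, 12, -22, -9)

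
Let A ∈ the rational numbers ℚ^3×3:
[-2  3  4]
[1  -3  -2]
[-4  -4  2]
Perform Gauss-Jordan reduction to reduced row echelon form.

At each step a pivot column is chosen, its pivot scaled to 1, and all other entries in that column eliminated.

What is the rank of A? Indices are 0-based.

[1] R0 /= -2  ⇒  (1, -3/2, -2)
     R1 -= 1·R0  ⇒  (0, -3/2, 0)
     R2 -= -4·R0  ⇒  (0, -10, -6)
[2] R1 /= -3/2  ⇒  (0, 1, 0)
     R0 -= -3/2·R1  ⇒  (1, 0, -2)
     R2 -= -10·R1  ⇒  (0, 0, -6)
[3] R2 /= -6  ⇒  (0, 0, 1)
     R0 -= -2·R2  ⇒  (1, 0, 0)

rank = 3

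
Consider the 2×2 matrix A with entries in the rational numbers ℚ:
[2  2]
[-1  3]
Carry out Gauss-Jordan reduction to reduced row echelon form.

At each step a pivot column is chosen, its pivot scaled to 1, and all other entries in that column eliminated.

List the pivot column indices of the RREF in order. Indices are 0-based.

[1] R0 /= 2  ⇒  (1, 1)
     R1 -= -1·R0  ⇒  (0, 4)
[2] R1 /= 4  ⇒  (0, 1)
     R0 -= 1·R1  ⇒  (1, 0)

pivot columns: 0, 1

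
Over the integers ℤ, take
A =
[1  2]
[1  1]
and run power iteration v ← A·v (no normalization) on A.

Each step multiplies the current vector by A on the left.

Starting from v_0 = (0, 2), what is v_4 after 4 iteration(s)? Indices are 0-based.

v_0 = (0, 2).
v_1 = A·v_0 = (4, 2).
v_2 = A·v_1 = (8, 6).
v_3 = A·v_2 = (20, 14).
v_4 = A·v_3 = (48, 34).

v_4 = (48, 34)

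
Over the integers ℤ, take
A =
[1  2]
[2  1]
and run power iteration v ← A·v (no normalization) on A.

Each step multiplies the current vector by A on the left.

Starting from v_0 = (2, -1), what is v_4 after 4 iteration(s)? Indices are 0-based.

v_4 = (42, 39)

v_0 = (2, -1).
v_1 = A·v_0 = (0, 3).
v_2 = A·v_1 = (6, 3).
v_3 = A·v_2 = (12, 15).
v_4 = A·v_3 = (42, 39).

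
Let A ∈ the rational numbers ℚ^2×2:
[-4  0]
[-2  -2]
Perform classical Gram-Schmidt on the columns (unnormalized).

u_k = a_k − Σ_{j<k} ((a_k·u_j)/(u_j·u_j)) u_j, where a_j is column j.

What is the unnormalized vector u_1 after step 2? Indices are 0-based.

u_1 = (4/5, -8/5)

Step 1: u_0 = a_0 = (-4, -2).
Step 2: u_1 = a_1 − (1/5)·u_0 = (4/5, -8/5).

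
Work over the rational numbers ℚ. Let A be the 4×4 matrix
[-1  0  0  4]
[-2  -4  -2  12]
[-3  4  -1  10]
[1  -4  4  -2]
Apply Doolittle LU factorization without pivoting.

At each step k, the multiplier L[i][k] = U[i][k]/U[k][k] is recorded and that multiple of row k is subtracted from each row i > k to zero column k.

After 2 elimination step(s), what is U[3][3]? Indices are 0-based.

U[3][3] = -2

Step 1: pivot at (0,0) is -1.
  row1 ← row1 − (2)·row0  ⇒  L[1][0]=2, U row1=(0, -4, -2, 4)
  row2 ← row2 − (3)·row0  ⇒  L[2][0]=3, U row2=(0, 4, -1, -2)
  row3 ← row3 − (-1)·row0  ⇒  L[3][0]=-1, U row3=(0, -4, 4, 2)
Step 2: pivot at (1,1) is -4.
  row2 ← row2 − (-1)·row1  ⇒  L[2][1]=-1, U row2=(0, 0, -3, 2)
  row3 ← row3 − (1)·row1  ⇒  L[3][1]=1, U row3=(0, 0, 6, -2)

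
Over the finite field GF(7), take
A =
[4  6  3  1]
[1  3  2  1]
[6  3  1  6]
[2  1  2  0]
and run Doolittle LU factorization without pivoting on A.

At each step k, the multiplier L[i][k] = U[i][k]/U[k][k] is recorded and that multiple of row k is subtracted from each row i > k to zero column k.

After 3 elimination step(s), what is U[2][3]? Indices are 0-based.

U[2][3] = 4

k=0: U[0][0]=4
  eliminate (1,0): mult=2, new row 1: (0, 5, 3, 6); set L[1][0]=2
  eliminate (2,0): mult=5, new row 2: (0, 1, 0, 1); set L[2][0]=5
  eliminate (3,0): mult=4, new row 3: (0, 5, 4, 3); set L[3][0]=4
k=1: U[1][1]=5
  eliminate (2,1): mult=3, new row 2: (0, 0, 5, 4); set L[2][1]=3
  eliminate (3,1): mult=1, new row 3: (0, 0, 1, 4); set L[3][1]=1
k=2: U[2][2]=5
  eliminate (3,2): mult=3, new row 3: (0, 0, 0, 6); set L[3][2]=3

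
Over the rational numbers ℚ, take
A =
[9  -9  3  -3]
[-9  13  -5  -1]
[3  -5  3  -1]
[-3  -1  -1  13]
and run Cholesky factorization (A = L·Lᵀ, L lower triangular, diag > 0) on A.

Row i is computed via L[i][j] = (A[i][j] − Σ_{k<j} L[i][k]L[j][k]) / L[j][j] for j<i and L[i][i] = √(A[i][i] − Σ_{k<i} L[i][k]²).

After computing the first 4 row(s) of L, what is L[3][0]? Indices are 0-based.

Step 1: L[0][0] = √(9) = 3.
  L[1][0] = (-9) / L[0][0] = -3.
Step 2: L[1][1] = √(4) = 2.
  L[2][0] = (3) / L[0][0] = 1.
  L[2][1] = (-2) / L[1][1] = -1.
Step 3: L[2][2] = √(1) = 1.
  L[3][0] = (-3) / L[0][0] = -1.
  L[3][1] = (-4) / L[1][1] = -2.
  L[3][2] = (-2) / L[2][2] = -2.
Step 4: L[3][3] = √(4) = 2.

L[3][0] = -1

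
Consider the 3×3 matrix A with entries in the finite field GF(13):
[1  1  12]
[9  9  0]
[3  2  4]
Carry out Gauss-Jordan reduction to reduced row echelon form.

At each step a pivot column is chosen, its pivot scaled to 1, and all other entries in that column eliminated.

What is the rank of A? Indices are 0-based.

rank = 3

pivot(0,0)=1: scale R0 → (1, 1, 12)
  clear (1,0): R1 −= (9)R0 → (0, 0, 9)
  clear (2,0): R2 −= (3)R0 → (0, 12, 7)
pivot(1,1): swap R1↔R2
pivot(1,1)=12: scale R1 → (0, 1, 6)
  clear (0,1): R0 −= (1)R1 → (1, 0, 6)
pivot(2,2)=9: scale R2 → (0, 0, 1)
  clear (0,2): R0 −= (6)R2 → (1, 0, 0)
  clear (1,2): R1 −= (6)R2 → (0, 1, 0)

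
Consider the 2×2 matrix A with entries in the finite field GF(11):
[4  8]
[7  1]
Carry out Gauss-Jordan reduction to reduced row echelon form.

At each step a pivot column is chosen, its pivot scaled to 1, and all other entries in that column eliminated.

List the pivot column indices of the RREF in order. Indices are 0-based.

pivot columns: 0, 1

[1] R0 /= 4  ⇒  (1, 2)
     R1 -= 7·R0  ⇒  (0, 9)
[2] R1 /= 9  ⇒  (0, 1)
     R0 -= 2·R1  ⇒  (1, 0)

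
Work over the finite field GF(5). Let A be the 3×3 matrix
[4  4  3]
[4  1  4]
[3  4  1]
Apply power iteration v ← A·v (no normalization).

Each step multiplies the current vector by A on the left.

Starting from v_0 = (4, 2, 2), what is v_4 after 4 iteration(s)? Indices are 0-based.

v_4 = (4, 2, 1)

v_0 = (4, 2, 2).
v_1 = A·v_0 = (0, 1, 2).
v_2 = A·v_1 = (0, 4, 1).
v_3 = A·v_2 = (4, 3, 2).
v_4 = A·v_3 = (4, 2, 1).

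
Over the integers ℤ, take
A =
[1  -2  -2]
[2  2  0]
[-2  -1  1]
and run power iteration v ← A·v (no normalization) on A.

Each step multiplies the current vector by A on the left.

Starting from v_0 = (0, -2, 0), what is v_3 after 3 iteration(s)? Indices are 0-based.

v_0 = (0, -2, 0).
v_1 = A·v_0 = (4, -4, 2).
v_2 = A·v_1 = (8, 0, -2).
v_3 = A·v_2 = (12, 16, -18).

v_3 = (12, 16, -18)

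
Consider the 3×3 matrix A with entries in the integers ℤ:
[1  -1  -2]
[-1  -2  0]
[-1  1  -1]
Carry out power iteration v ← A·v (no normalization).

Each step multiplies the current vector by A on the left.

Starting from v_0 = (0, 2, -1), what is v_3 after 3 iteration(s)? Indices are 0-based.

v_0 = (0, 2, -1).
v_1 = A·v_0 = (0, -4, 3).
v_2 = A·v_1 = (-2, 8, -7).
v_3 = A·v_2 = (4, -14, 17).

v_3 = (4, -14, 17)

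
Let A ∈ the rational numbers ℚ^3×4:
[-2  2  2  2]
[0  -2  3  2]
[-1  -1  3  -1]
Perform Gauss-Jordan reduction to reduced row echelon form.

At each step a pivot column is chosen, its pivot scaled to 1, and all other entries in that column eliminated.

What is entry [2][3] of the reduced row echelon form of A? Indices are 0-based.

M[2][3] = 4

[1] R0 /= -2  ⇒  (1, -1, -1, -1)
     R2 -= -1·R0  ⇒  (0, -2, 2, -2)
[2] R1 /= -2  ⇒  (0, 1, -3/2, -1)
     R0 -= -1·R1  ⇒  (1, 0, -5/2, -2)
     R2 -= -2·R1  ⇒  (0, 0, -1, -4)
[3] R2 /= -1  ⇒  (0, 0, 1, 4)
     R0 -= -5/2·R2  ⇒  (1, 0, 0, 8)
     R1 -= -3/2·R2  ⇒  (0, 1, 0, 5)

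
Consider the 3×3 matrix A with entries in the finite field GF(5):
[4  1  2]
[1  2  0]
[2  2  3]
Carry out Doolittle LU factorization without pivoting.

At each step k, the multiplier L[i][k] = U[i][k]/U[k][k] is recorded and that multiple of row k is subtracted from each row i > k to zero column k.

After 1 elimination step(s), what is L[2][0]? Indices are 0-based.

[col 0] pivot 4
  R1 -= 4*R0 → (0, 3, 2)  (L[1][0] := 4)
  R2 -= 3*R0 → (0, 4, 2)  (L[2][0] := 3)

L[2][0] = 3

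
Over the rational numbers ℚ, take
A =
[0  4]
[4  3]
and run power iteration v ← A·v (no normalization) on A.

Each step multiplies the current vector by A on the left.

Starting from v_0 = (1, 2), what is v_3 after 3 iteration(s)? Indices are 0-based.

v_3 = (248, 346)

v_0 = (1, 2).
v_1 = A·v_0 = (8, 10).
v_2 = A·v_1 = (40, 62).
v_3 = A·v_2 = (248, 346).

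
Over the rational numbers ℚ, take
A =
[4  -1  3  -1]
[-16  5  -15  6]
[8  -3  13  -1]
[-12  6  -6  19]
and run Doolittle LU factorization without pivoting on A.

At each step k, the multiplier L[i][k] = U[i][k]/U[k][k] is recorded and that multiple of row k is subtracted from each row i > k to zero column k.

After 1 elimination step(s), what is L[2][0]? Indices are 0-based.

Step 1: pivot at (0,0) is 4.
  row1 ← row1 − (-4)·row0  ⇒  L[1][0]=-4, U row1=(0, 1, -3, 2)
  row2 ← row2 − (2)·row0  ⇒  L[2][0]=2, U row2=(0, -1, 7, 1)
  row3 ← row3 − (-3)·row0  ⇒  L[3][0]=-3, U row3=(0, 3, 3, 16)

L[2][0] = 2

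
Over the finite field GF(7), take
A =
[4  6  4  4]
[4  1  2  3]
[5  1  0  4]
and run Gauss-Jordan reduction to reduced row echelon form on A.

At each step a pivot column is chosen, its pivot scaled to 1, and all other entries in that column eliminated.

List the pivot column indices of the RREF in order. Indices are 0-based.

[1] R0 /= 4  ⇒  (1, 5, 1, 1)
     R1 -= 4·R0  ⇒  (0, 2, 5, 6)
     R2 -= 5·R0  ⇒  (0, 4, 2, 6)
[2] R1 /= 2  ⇒  (0, 1, 6, 3)
     R0 -= 5·R1  ⇒  (1, 0, 6, 0)
     R2 -= 4·R1  ⇒  (0, 0, 6, 1)
[3] R2 /= 6  ⇒  (0, 0, 1, 6)
     R0 -= 6·R2  ⇒  (1, 0, 0, 6)
     R1 -= 6·R2  ⇒  (0, 1, 0, 2)

pivot columns: 0, 1, 2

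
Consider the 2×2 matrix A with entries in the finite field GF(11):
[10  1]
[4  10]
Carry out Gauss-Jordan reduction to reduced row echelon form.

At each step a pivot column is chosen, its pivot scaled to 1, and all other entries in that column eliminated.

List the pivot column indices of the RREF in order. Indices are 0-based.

pivot columns: 0, 1

pivot(0,0)=10: scale R0 → (1, 10)
  clear (1,0): R1 −= (4)R0 → (0, 3)
pivot(1,1)=3: scale R1 → (0, 1)
  clear (0,1): R0 −= (10)R1 → (1, 0)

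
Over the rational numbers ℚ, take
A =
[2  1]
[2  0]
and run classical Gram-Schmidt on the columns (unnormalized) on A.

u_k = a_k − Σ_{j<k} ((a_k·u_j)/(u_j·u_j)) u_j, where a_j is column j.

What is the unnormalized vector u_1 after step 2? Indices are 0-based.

u_1 = (1/2, -1/2)

Step 1: u_0 = a_0 = (2, 2).
Step 2: u_1 = a_1 − (1/4)·u_0 = (1/2, -1/2).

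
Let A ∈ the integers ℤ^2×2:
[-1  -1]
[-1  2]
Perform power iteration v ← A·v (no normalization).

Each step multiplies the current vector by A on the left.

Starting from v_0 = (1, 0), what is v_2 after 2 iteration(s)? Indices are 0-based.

v_2 = (2, -1)

v_0 = (1, 0).
v_1 = A·v_0 = (-1, -1).
v_2 = A·v_1 = (2, -1).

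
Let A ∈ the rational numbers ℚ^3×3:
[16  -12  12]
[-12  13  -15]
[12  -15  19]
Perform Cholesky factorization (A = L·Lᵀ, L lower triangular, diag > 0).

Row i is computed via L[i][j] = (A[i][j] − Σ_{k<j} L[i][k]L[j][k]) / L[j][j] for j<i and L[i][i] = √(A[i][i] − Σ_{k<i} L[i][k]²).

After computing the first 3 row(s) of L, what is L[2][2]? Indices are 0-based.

L[2][2] = 1

Step 1: L[0][0] = √(16) = 4.
  L[1][0] = (-12) / L[0][0] = -3.
Step 2: L[1][1] = √(4) = 2.
  L[2][0] = (12) / L[0][0] = 3.
  L[2][1] = (-6) / L[1][1] = -3.
Step 3: L[2][2] = √(1) = 1.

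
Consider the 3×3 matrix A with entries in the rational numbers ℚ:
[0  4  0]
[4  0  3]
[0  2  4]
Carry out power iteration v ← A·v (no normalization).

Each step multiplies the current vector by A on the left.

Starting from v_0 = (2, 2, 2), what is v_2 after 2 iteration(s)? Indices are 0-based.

v_0 = (2, 2, 2).
v_1 = A·v_0 = (8, 14, 12).
v_2 = A·v_1 = (56, 68, 76).

v_2 = (56, 68, 76)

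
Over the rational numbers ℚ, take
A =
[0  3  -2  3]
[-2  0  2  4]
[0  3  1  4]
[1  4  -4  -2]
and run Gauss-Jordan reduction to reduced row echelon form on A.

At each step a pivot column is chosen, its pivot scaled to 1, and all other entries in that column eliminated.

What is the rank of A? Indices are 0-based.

rank = 4

[1] R0 <-> R1
[1] R0 /= -2  ⇒  (1, 0, -1, -2)
     R3 -= 1·R0  ⇒  (0, 4, -3, 0)
[2] R1 /= 3  ⇒  (0, 1, -2/3, 1)
     R2 -= 3·R1  ⇒  (0, 0, 3, 1)
     R3 -= 4·R1  ⇒  (0, 0, -1/3, -4)
[3] R2 /= 3  ⇒  (0, 0, 1, 1/3)
     R0 -= -1·R2  ⇒  (1, 0, 0, -5/3)
     R1 -= -2/3·R2  ⇒  (0, 1, 0, 11/9)
     R3 -= -1/3·R2  ⇒  (0, 0, 0, -35/9)
[4] R3 /= -35/9  ⇒  (0, 0, 0, 1)
     R0 -= -5/3·R3  ⇒  (1, 0, 0, 0)
     R1 -= 11/9·R3  ⇒  (0, 1, 0, 0)
     R2 -= 1/3·R3  ⇒  (0, 0, 1, 0)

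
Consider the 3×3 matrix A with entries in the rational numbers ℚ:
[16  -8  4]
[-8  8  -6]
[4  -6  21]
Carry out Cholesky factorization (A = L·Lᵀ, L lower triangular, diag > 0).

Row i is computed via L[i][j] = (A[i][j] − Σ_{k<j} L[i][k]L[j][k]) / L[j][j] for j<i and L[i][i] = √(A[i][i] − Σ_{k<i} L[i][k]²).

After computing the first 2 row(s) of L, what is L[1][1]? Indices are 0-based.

L[1][1] = 2

Step 1: L[0][0] = √(16) = 4.
  L[1][0] = (-8) / L[0][0] = -2.
Step 2: L[1][1] = √(4) = 2.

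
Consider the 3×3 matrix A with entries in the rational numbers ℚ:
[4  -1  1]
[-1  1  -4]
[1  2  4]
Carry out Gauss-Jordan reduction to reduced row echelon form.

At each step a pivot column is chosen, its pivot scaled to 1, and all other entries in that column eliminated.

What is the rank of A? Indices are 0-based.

rank = 3

[1] R0 /= 4  ⇒  (1, -1/4, 1/4)
     R1 -= -1·R0  ⇒  (0, 3/4, -15/4)
     R2 -= 1·R0  ⇒  (0, 9/4, 15/4)
[2] R1 /= 3/4  ⇒  (0, 1, -5)
     R0 -= -1/4·R1  ⇒  (1, 0, -1)
     R2 -= 9/4·R1  ⇒  (0, 0, 15)
[3] R2 /= 15  ⇒  (0, 0, 1)
     R0 -= -1·R2  ⇒  (1, 0, 0)
     R1 -= -5·R2  ⇒  (0, 1, 0)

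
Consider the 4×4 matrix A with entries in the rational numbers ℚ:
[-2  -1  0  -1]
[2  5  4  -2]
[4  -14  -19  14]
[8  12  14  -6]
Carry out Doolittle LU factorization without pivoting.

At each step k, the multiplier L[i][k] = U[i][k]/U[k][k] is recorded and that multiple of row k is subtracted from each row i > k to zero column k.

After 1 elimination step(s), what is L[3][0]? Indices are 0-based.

L[3][0] = -4

k=0: U[0][0]=-2
  eliminate (1,0): mult=-1, new row 1: (0, 4, 4, -3); set L[1][0]=-1
  eliminate (2,0): mult=-2, new row 2: (0, -16, -19, 12); set L[2][0]=-2
  eliminate (3,0): mult=-4, new row 3: (0, 8, 14, -10); set L[3][0]=-4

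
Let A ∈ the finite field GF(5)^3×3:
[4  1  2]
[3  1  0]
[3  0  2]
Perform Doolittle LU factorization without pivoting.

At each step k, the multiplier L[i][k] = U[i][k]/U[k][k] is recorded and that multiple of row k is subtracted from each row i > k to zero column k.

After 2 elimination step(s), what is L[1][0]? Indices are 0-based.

Step 1: pivot at (0,0) is 4.
  row1 ← row1 − (2)·row0  ⇒  L[1][0]=2, U row1=(0, 4, 1)
  row2 ← row2 − (2)·row0  ⇒  L[2][0]=2, U row2=(0, 3, 3)
Step 2: pivot at (1,1) is 4.
  row2 ← row2 − (2)·row1  ⇒  L[2][1]=2, U row2=(0, 0, 1)

L[1][0] = 2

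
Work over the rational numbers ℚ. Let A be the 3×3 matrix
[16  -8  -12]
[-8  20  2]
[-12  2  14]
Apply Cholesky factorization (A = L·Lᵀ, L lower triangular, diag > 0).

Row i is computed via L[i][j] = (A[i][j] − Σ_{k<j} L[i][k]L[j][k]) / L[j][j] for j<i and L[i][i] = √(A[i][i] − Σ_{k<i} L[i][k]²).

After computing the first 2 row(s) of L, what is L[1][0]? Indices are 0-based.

Step 1: L[0][0] = √(16) = 4.
  L[1][0] = (-8) / L[0][0] = -2.
Step 2: L[1][1] = √(16) = 4.

L[1][0] = -2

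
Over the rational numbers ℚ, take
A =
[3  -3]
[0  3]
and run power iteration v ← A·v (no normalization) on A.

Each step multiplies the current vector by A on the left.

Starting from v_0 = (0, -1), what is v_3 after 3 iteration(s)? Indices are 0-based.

v_0 = (0, -1).
v_1 = A·v_0 = (3, -3).
v_2 = A·v_1 = (18, -9).
v_3 = A·v_2 = (81, -27).

v_3 = (81, -27)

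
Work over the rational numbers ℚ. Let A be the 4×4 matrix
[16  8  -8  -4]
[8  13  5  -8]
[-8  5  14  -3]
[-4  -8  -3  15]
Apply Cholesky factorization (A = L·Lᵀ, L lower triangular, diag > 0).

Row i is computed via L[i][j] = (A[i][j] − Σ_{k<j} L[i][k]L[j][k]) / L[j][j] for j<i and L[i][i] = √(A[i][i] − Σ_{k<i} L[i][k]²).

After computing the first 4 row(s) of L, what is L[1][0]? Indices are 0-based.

L[1][0] = 2

Step 1: L[0][0] = √(16) = 4.
  L[1][0] = (8) / L[0][0] = 2.
Step 2: L[1][1] = √(9) = 3.
  L[2][0] = (-8) / L[0][0] = -2.
  L[2][1] = (9) / L[1][1] = 3.
Step 3: L[2][2] = √(1) = 1.
  L[3][0] = (-4) / L[0][0] = -1.
  L[3][1] = (-6) / L[1][1] = -2.
  L[3][2] = (1) / L[2][2] = 1.
Step 4: L[3][3] = √(9) = 3.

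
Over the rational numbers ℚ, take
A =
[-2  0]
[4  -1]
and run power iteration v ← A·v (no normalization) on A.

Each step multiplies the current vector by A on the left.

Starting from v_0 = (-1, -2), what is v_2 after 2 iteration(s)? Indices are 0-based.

v_2 = (-4, 10)

v_0 = (-1, -2).
v_1 = A·v_0 = (2, -2).
v_2 = A·v_1 = (-4, 10).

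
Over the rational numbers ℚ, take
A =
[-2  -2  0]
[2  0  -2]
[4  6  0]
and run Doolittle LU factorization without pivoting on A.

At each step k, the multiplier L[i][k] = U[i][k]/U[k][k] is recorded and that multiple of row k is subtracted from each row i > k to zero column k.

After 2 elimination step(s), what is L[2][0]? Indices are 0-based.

L[2][0] = -2

k=0: U[0][0]=-2
  eliminate (1,0): mult=-1, new row 1: (0, -2, -2); set L[1][0]=-1
  eliminate (2,0): mult=-2, new row 2: (0, 2, 0); set L[2][0]=-2
k=1: U[1][1]=-2
  eliminate (2,1): mult=-1, new row 2: (0, 0, -2); set L[2][1]=-1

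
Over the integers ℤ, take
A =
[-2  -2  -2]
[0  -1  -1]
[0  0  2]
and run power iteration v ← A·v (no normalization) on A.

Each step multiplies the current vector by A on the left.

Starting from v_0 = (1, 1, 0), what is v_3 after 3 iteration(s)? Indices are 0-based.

v_3 = (-22, -1, 0)

v_0 = (1, 1, 0).
v_1 = A·v_0 = (-4, -1, 0).
v_2 = A·v_1 = (10, 1, 0).
v_3 = A·v_2 = (-22, -1, 0).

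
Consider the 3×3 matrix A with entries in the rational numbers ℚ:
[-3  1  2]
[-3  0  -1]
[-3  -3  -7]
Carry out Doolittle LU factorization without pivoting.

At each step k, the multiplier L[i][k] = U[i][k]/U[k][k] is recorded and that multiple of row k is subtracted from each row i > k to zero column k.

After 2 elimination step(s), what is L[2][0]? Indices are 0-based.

L[2][0] = 1

Step 1: pivot at (0,0) is -3.
  row1 ← row1 − (1)·row0  ⇒  L[1][0]=1, U row1=(0, -1, -3)
  row2 ← row2 − (1)·row0  ⇒  L[2][0]=1, U row2=(0, -4, -9)
Step 2: pivot at (1,1) is -1.
  row2 ← row2 − (4)·row1  ⇒  L[2][1]=4, U row2=(0, 0, 3)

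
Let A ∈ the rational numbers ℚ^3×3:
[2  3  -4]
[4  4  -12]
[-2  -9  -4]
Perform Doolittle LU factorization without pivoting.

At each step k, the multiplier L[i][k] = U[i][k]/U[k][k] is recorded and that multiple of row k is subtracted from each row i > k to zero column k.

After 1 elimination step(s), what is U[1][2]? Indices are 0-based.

U[1][2] = -4

[col 0] pivot 2
  R1 -= 2*R0 → (0, -2, -4)  (L[1][0] := 2)
  R2 -= -1*R0 → (0, -6, -8)  (L[2][0] := -1)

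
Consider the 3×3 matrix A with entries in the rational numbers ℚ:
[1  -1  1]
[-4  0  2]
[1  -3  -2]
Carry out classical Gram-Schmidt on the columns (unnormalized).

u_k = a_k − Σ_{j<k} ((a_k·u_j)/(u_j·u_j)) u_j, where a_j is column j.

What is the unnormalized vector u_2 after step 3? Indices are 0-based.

u_2 = (72/41, 12/41, -24/41)

Step 1: u_0 = a_0 = (1, -4, 1).
Step 2: u_1 = a_1 − (-2/9)·u_0 = (-7/9, -8/9, -25/9).
Step 3: u_2 = a_2 − (-1/2)·u_0 − (27/82)·u_1 = (72/41, 12/41, -24/41).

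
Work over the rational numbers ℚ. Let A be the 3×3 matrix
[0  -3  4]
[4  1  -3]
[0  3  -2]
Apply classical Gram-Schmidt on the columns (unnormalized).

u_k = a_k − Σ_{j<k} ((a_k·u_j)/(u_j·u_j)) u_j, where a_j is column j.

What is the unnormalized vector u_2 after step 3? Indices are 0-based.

Step 1: u_0 = a_0 = (0, 4, 0).
Step 2: u_1 = a_1 − (1/4)·u_0 = (-3, 0, 3).
Step 3: u_2 = a_2 − (-3/4)·u_0 − (-1)·u_1 = (1, 0, 1).

u_2 = (1, 0, 1)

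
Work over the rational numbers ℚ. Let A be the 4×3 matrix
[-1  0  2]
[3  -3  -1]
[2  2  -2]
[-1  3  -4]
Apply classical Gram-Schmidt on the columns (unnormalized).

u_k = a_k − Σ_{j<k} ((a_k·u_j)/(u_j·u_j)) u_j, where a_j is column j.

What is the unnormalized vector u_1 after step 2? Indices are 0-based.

u_1 = (-8/15, -7/5, 46/15, 37/15)

Step 1: u_0 = a_0 = (-1, 3, 2, -1).
Step 2: u_1 = a_1 − (-8/15)·u_0 = (-8/15, -7/5, 46/15, 37/15).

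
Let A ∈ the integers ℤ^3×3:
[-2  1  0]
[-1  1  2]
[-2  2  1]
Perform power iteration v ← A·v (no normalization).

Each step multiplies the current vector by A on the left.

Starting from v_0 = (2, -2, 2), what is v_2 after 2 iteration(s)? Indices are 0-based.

v_0 = (2, -2, 2).
v_1 = A·v_0 = (-6, 0, -6).
v_2 = A·v_1 = (12, -6, 6).

v_2 = (12, -6, 6)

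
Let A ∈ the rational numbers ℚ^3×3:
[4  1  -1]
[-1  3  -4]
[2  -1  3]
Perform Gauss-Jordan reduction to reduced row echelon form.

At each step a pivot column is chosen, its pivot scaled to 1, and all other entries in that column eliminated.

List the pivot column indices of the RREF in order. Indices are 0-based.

step 1: normalize row 0 (÷4) = (1, 1/4, -1/4)
  row 1: subtract -1×row0 = (0, 13/4, -17/4)
  row 2: subtract 2×row0 = (0, -3/2, 7/2)
step 2: normalize row 1 (÷13/4) = (0, 1, -17/13)
  row 0: subtract 1/4×row1 = (1, 0, 1/13)
  row 2: subtract -3/2×row1 = (0, 0, 20/13)
step 3: normalize row 2 (÷20/13) = (0, 0, 1)
  row 0: subtract 1/13×row2 = (1, 0, 0)
  row 1: subtract -17/13×row2 = (0, 1, 0)

pivot columns: 0, 1, 2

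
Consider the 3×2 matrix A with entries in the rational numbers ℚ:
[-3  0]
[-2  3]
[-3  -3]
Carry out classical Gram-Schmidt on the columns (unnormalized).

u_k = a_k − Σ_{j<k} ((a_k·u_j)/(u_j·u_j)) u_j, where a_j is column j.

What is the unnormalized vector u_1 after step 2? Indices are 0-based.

Step 1: u_0 = a_0 = (-3, -2, -3).
Step 2: u_1 = a_1 − (3/22)·u_0 = (9/22, 36/11, -57/22).

u_1 = (9/22, 36/11, -57/22)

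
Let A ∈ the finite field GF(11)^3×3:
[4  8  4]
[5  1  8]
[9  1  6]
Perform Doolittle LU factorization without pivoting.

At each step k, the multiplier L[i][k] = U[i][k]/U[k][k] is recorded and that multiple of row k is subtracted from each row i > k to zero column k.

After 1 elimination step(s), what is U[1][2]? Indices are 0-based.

[col 0] pivot 4
  R1 -= 4*R0 → (0, 2, 3)  (L[1][0] := 4)
  R2 -= 5*R0 → (0, 5, 8)  (L[2][0] := 5)

U[1][2] = 3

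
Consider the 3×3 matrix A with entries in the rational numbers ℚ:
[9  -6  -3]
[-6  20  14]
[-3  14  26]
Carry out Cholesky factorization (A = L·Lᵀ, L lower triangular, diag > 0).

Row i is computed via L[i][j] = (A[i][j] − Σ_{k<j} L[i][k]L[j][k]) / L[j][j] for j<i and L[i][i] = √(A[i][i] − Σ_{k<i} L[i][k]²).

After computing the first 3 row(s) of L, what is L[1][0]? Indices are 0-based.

L[1][0] = -2

Step 1: L[0][0] = √(9) = 3.
  L[1][0] = (-6) / L[0][0] = -2.
Step 2: L[1][1] = √(16) = 4.
  L[2][0] = (-3) / L[0][0] = -1.
  L[2][1] = (12) / L[1][1] = 3.
Step 3: L[2][2] = √(16) = 4.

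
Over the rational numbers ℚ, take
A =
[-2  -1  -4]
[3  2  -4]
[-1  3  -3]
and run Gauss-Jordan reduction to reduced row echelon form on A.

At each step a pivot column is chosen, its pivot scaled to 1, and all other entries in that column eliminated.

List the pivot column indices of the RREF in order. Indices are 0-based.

step 1: normalize row 0 (÷-2) = (1, 1/2, 2)
  row 1: subtract 3×row0 = (0, 1/2, -10)
  row 2: subtract -1×row0 = (0, 7/2, -1)
step 2: normalize row 1 (÷1/2) = (0, 1, -20)
  row 0: subtract 1/2×row1 = (1, 0, 12)
  row 2: subtract 7/2×row1 = (0, 0, 69)
step 3: normalize row 2 (÷69) = (0, 0, 1)
  row 0: subtract 12×row2 = (1, 0, 0)
  row 1: subtract -20×row2 = (0, 1, 0)

pivot columns: 0, 1, 2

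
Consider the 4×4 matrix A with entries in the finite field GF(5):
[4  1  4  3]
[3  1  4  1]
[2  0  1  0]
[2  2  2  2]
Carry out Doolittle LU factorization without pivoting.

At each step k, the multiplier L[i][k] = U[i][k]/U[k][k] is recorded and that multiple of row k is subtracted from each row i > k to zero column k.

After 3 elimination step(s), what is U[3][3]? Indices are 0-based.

U[3][3] = 4

k=0: U[0][0]=4
  eliminate (1,0): mult=2, new row 1: (0, 4, 1, 0); set L[1][0]=2
  eliminate (2,0): mult=3, new row 2: (0, 2, 4, 1); set L[2][0]=3
  eliminate (3,0): mult=3, new row 3: (0, 4, 0, 3); set L[3][0]=3
k=1: U[1][1]=4
  eliminate (2,1): mult=3, new row 2: (0, 0, 1, 1); set L[2][1]=3
  eliminate (3,1): mult=1, new row 3: (0, 0, 4, 3); set L[3][1]=1
k=2: U[2][2]=1
  eliminate (3,2): mult=4, new row 3: (0, 0, 0, 4); set L[3][2]=4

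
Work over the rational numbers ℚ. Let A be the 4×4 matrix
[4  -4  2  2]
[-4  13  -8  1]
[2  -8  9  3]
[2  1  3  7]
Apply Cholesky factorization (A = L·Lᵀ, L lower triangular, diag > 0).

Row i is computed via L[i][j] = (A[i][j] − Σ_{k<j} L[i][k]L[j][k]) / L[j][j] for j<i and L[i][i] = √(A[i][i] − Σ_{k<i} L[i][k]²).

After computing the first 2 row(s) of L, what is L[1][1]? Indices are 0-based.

L[1][1] = 3

Step 1: L[0][0] = √(4) = 2.
  L[1][0] = (-4) / L[0][0] = -2.
Step 2: L[1][1] = √(9) = 3.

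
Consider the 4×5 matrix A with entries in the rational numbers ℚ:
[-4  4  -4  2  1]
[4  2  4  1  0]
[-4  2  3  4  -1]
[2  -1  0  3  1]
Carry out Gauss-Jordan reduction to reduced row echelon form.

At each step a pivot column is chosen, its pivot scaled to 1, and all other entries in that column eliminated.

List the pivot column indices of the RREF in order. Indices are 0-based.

[1] R0 /= -4  ⇒  (1, -1, 1, -1/2, -1/4)
     R1 -= 4·R0  ⇒  (0, 6, 0, 3, 1)
     R2 -= -4·R0  ⇒  (0, -2, 7, 2, -2)
     R3 -= 2·R0  ⇒  (0, 1, -2, 4, 3/2)
[2] R1 /= 6  ⇒  (0, 1, 0, 1/2, 1/6)
     R0 -= -1·R1  ⇒  (1, 0, 1, 0, -1/12)
     R2 -= -2·R1  ⇒  (0, 0, 7, 3, -5/3)
     R3 -= 1·R1  ⇒  (0, 0, -2, 7/2, 4/3)
[3] R2 /= 7  ⇒  (0, 0, 1, 3/7, -5/21)
     R0 -= 1·R2  ⇒  (1, 0, 0, -3/7, 13/84)
     R3 -= -2·R2  ⇒  (0, 0, 0, 61/14, 6/7)
[4] R3 /= 61/14  ⇒  (0, 0, 0, 1, 12/61)
     R0 -= -3/7·R3  ⇒  (1, 0, 0, 0, 175/732)
     R1 -= 1/2·R3  ⇒  (0, 1, 0, 0, 25/366)
     R2 -= 3/7·R3  ⇒  (0, 0, 1, 0, -59/183)

pivot columns: 0, 1, 2, 3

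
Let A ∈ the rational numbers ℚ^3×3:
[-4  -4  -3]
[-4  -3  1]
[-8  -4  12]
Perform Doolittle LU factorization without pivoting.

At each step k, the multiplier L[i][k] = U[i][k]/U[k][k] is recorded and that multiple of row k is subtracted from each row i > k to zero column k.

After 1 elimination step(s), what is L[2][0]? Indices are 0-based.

L[2][0] = 2

Step 1: pivot at (0,0) is -4.
  row1 ← row1 − (1)·row0  ⇒  L[1][0]=1, U row1=(0, 1, 4)
  row2 ← row2 − (2)·row0  ⇒  L[2][0]=2, U row2=(0, 4, 18)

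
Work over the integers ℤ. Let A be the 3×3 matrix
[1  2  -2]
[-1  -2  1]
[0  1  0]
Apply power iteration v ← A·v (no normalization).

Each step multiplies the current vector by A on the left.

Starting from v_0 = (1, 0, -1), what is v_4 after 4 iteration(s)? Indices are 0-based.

v_0 = (1, 0, -1).
v_1 = A·v_0 = (3, -2, 0).
v_2 = A·v_1 = (-1, 1, -2).
v_3 = A·v_2 = (5, -3, 1).
v_4 = A·v_3 = (-3, 2, -3).

v_4 = (-3, 2, -3)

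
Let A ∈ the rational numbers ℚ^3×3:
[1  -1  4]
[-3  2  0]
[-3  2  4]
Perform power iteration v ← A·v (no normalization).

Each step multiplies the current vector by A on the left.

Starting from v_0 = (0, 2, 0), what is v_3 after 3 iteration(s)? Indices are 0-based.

v_3 = (116, -2, 118)

v_0 = (0, 2, 0).
v_1 = A·v_0 = (-2, 4, 4).
v_2 = A·v_1 = (10, 14, 30).
v_3 = A·v_2 = (116, -2, 118).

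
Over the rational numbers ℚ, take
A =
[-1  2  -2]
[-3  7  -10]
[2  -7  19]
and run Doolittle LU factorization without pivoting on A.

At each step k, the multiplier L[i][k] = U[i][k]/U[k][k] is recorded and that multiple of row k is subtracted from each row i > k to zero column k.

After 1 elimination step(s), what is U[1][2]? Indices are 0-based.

U[1][2] = -4

k=0: U[0][0]=-1
  eliminate (1,0): mult=3, new row 1: (0, 1, -4); set L[1][0]=3
  eliminate (2,0): mult=-2, new row 2: (0, -3, 15); set L[2][0]=-2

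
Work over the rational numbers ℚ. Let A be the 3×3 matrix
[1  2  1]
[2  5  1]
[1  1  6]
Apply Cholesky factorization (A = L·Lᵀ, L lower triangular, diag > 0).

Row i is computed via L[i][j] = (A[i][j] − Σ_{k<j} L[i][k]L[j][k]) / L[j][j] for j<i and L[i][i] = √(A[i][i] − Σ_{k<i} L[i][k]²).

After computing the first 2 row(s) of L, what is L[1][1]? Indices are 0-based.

L[1][1] = 1

Step 1: L[0][0] = √(1) = 1.
  L[1][0] = (2) / L[0][0] = 2.
Step 2: L[1][1] = √(1) = 1.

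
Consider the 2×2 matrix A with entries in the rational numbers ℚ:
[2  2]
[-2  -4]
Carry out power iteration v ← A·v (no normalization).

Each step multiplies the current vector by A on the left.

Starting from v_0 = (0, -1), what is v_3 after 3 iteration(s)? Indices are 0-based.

v_3 = (-16, 40)

v_0 = (0, -1).
v_1 = A·v_0 = (-2, 4).
v_2 = A·v_1 = (4, -12).
v_3 = A·v_2 = (-16, 40).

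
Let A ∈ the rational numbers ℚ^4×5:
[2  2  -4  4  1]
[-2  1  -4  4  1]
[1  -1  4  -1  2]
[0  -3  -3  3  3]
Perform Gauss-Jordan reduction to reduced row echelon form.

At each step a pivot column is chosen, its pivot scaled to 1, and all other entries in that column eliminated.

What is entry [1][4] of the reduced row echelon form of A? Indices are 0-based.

M[1][4] = -6/11

step 1: normalize row 0 (÷2) = (1, 1, -2, 2, 1/2)
  row 1: subtract -2×row0 = (0, 3, -8, 8, 2)
  row 2: subtract 1×row0 = (0, -2, 6, -3, 3/2)
step 2: normalize row 1 (÷3) = (0, 1, -8/3, 8/3, 2/3)
  row 0: subtract 1×row1 = (1, 0, 2/3, -2/3, -1/6)
  row 2: subtract -2×row1 = (0, 0, 2/3, 7/3, 17/6)
  row 3: subtract -3×row1 = (0, 0, -11, 11, 5)
step 3: normalize row 2 (÷2/3) = (0, 0, 1, 7/2, 17/4)
  row 0: subtract 2/3×row2 = (1, 0, 0, -3, -3)
  row 1: subtract -8/3×row2 = (0, 1, 0, 12, 12)
  row 3: subtract -11×row2 = (0, 0, 0, 99/2, 207/4)
step 4: normalize row 3 (÷99/2) = (0, 0, 0, 1, 23/22)
  row 0: subtract -3×row3 = (1, 0, 0, 0, 3/22)
  row 1: subtract 12×row3 = (0, 1, 0, 0, -6/11)
  row 2: subtract 7/2×row3 = (0, 0, 1, 0, 13/22)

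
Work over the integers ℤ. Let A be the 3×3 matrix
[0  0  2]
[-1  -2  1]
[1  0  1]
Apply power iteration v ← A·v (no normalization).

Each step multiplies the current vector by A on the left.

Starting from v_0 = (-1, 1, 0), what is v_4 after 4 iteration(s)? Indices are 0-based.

v_0 = (-1, 1, 0).
v_1 = A·v_0 = (0, -1, -1).
v_2 = A·v_1 = (-2, 1, -1).
v_3 = A·v_2 = (-2, -1, -3).
v_4 = A·v_3 = (-6, 1, -5).

v_4 = (-6, 1, -5)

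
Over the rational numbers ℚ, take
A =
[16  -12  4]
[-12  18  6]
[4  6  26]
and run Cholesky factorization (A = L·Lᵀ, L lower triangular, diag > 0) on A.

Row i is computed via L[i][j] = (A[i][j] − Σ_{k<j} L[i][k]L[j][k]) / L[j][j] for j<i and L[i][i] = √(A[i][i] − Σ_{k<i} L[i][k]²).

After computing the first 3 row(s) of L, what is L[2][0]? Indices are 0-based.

Step 1: L[0][0] = √(16) = 4.
  L[1][0] = (-12) / L[0][0] = -3.
Step 2: L[1][1] = √(9) = 3.
  L[2][0] = (4) / L[0][0] = 1.
  L[2][1] = (9) / L[1][1] = 3.
Step 3: L[2][2] = √(16) = 4.

L[2][0] = 1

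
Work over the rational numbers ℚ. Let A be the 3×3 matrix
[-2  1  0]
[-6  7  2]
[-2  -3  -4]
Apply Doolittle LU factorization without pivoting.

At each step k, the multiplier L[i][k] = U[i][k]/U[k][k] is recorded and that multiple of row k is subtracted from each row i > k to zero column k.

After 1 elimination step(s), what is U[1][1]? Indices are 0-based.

[col 0] pivot -2
  R1 -= 3*R0 → (0, 4, 2)  (L[1][0] := 3)
  R2 -= 1*R0 → (0, -4, -4)  (L[2][0] := 1)

U[1][1] = 4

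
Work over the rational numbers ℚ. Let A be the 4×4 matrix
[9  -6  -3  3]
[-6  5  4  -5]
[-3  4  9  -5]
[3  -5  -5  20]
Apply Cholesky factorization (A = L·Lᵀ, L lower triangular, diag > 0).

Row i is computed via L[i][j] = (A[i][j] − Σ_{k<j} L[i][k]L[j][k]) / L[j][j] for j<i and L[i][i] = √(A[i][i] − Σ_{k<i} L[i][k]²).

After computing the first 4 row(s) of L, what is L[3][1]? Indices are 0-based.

L[3][1] = -3

Step 1: L[0][0] = √(9) = 3.
  L[1][0] = (-6) / L[0][0] = -2.
Step 2: L[1][1] = √(1) = 1.
  L[2][0] = (-3) / L[0][0] = -1.
  L[2][1] = (2) / L[1][1] = 2.
Step 3: L[2][2] = √(4) = 2.
  L[3][0] = (3) / L[0][0] = 1.
  L[3][1] = (-3) / L[1][1] = -3.
  L[3][2] = (2) / L[2][2] = 1.
Step 4: L[3][3] = √(9) = 3.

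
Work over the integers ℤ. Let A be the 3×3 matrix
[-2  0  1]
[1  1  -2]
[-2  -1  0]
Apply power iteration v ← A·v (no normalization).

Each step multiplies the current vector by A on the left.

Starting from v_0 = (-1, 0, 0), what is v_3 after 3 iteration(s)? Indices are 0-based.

v_3 = (1, 1, 7)

v_0 = (-1, 0, 0).
v_1 = A·v_0 = (2, -1, 2).
v_2 = A·v_1 = (-2, -3, -3).
v_3 = A·v_2 = (1, 1, 7).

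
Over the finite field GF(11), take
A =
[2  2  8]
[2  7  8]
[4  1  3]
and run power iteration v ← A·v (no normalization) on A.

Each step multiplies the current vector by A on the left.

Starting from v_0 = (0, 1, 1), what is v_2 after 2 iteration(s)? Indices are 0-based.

v_2 = (5, 3, 1)

v_0 = (0, 1, 1).
v_1 = A·v_0 = (10, 4, 4).
v_2 = A·v_1 = (5, 3, 1).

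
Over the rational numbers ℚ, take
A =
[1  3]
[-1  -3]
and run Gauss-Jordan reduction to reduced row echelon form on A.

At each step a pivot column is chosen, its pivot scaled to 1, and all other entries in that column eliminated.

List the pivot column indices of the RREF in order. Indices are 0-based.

pivot(0,0)=1: scale R0 → (1, 3)
  clear (1,0): R1 −= (-1)R0 → (0, 0)
col 1: no nonzero at/below row 1; advance.

pivot columns: 0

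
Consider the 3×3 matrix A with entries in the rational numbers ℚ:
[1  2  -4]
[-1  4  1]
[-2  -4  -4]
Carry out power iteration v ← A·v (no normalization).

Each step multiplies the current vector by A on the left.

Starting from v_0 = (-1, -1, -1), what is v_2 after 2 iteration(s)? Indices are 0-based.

v_2 = (-47, -7, -26)

v_0 = (-1, -1, -1).
v_1 = A·v_0 = (1, -4, 10).
v_2 = A·v_1 = (-47, -7, -26).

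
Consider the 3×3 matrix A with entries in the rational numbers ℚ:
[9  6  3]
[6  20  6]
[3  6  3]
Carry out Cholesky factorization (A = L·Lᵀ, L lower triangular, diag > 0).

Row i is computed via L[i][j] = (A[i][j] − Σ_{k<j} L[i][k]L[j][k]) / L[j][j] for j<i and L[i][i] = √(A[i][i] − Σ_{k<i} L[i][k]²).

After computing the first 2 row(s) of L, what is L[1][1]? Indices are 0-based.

Step 1: L[0][0] = √(9) = 3.
  L[1][0] = (6) / L[0][0] = 2.
Step 2: L[1][1] = √(16) = 4.

L[1][1] = 4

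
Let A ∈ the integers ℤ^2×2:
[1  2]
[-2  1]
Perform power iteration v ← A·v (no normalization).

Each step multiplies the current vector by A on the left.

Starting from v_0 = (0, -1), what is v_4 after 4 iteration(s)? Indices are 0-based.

v_4 = (24, 7)

v_0 = (0, -1).
v_1 = A·v_0 = (-2, -1).
v_2 = A·v_1 = (-4, 3).
v_3 = A·v_2 = (2, 11).
v_4 = A·v_3 = (24, 7).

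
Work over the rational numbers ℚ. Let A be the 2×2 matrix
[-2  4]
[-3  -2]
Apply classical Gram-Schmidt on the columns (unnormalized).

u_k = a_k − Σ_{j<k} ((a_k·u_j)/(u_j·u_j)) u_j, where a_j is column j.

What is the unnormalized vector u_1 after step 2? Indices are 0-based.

u_1 = (48/13, -32/13)

Step 1: u_0 = a_0 = (-2, -3).
Step 2: u_1 = a_1 − (-2/13)·u_0 = (48/13, -32/13).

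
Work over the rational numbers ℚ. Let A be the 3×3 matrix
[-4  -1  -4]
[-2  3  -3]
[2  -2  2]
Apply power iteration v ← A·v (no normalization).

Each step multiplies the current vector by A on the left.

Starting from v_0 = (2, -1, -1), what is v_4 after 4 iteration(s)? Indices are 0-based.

v_4 = (-52, -376, 236)

v_0 = (2, -1, -1).
v_1 = A·v_0 = (-3, -4, 4).
v_2 = A·v_1 = (0, -18, 10).
v_3 = A·v_2 = (-22, -84, 56).
v_4 = A·v_3 = (-52, -376, 236).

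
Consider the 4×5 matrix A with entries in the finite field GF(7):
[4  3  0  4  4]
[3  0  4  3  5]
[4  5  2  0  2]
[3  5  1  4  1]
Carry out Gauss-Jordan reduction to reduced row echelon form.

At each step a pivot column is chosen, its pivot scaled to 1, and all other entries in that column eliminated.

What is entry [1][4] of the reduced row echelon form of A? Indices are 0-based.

M[1][4] = 3

[1] R0 /= 4  ⇒  (1, 6, 0, 1, 1)
     R1 -= 3·R0  ⇒  (0, 3, 4, 0, 2)
     R2 -= 4·R0  ⇒  (0, 2, 2, 3, 5)
     R3 -= 3·R0  ⇒  (0, 1, 1, 1, 5)
[2] R1 /= 3  ⇒  (0, 1, 6, 0, 3)
     R0 -= 6·R1  ⇒  (1, 0, 6, 1, 4)
     R2 -= 2·R1  ⇒  (0, 0, 4, 3, 6)
     R3 -= 1·R1  ⇒  (0, 0, 2, 1, 2)
[3] R2 /= 4  ⇒  (0, 0, 1, 6, 5)
     R0 -= 6·R2  ⇒  (1, 0, 0, 0, 2)
     R1 -= 6·R2  ⇒  (0, 1, 0, 6, 1)
     R3 -= 2·R2  ⇒  (0, 0, 0, 3, 6)
[4] R3 /= 3  ⇒  (0, 0, 0, 1, 2)
     R1 -= 6·R3  ⇒  (0, 1, 0, 0, 3)
     R2 -= 6·R3  ⇒  (0, 0, 1, 0, 0)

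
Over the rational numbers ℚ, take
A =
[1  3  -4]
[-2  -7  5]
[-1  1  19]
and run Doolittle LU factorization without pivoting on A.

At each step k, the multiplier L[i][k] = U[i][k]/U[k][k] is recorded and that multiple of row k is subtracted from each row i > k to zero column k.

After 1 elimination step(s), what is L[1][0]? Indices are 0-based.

L[1][0] = -2

[col 0] pivot 1
  R1 -= -2*R0 → (0, -1, -3)  (L[1][0] := -2)
  R2 -= -1*R0 → (0, 4, 15)  (L[2][0] := -1)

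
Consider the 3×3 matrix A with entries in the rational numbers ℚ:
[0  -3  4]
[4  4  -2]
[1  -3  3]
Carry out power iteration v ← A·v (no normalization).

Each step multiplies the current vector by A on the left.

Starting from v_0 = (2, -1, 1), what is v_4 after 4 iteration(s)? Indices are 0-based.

v_4 = (-238, 614, -239)

v_0 = (2, -1, 1).
v_1 = A·v_0 = (7, 2, 8).
v_2 = A·v_1 = (26, 20, 25).
v_3 = A·v_2 = (40, 134, 41).
v_4 = A·v_3 = (-238, 614, -239).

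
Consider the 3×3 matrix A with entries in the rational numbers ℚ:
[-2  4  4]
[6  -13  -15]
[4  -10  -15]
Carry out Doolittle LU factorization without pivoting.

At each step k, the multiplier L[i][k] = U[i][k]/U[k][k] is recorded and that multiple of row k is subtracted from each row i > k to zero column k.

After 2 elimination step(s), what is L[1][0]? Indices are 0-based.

[col 0] pivot -2
  R1 -= -3*R0 → (0, -1, -3)  (L[1][0] := -3)
  R2 -= -2*R0 → (0, -2, -7)  (L[2][0] := -2)
[col 1] pivot -1
  R2 -= 2*R1 → (0, 0, -1)  (L[2][1] := 2)

L[1][0] = -3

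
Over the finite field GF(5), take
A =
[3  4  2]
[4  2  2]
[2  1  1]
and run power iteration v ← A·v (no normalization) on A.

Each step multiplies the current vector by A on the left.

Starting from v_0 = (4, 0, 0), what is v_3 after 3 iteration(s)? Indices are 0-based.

v_0 = (4, 0, 0).
v_1 = A·v_0 = (2, 1, 3).
v_2 = A·v_1 = (1, 1, 3).
v_3 = A·v_2 = (3, 2, 1).

v_3 = (3, 2, 1)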